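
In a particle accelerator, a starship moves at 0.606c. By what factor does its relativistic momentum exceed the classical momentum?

p_rel = γmv, p_class = mv
Ratio = γ = 1/√(1 - 0.606²)
= 1/√(0.632764) = 1.257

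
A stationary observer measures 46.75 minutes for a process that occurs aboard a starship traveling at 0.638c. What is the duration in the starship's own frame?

Dilated time Δt = 46.75 minutes
γ = 1/√(1 - 0.638²) = 1.2986
Δt₀ = Δt/γ = 46.75/1.2986 = 36.00 minutes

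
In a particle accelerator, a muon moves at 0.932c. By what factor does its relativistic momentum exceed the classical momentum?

p_rel = γmv, p_class = mv
Ratio = γ = 1/√(1 - 0.932²)
= 1/√(0.131376) = 2.759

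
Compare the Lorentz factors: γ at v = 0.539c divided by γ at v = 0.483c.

γ₁ = 1/√(1 - 0.539²) = 1.1872
γ₂ = 1/√(1 - 0.483²) = 1.1420
γ₁/γ₂ = 1.1872/1.1420 = 1.040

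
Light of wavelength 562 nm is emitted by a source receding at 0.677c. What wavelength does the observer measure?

β = 0.677
Wavelength Doppler factor = √(1.677/0.323) = √(5.192) = 2.279
λ_obs = 562 × 2.279 = 1281 nm (redshift)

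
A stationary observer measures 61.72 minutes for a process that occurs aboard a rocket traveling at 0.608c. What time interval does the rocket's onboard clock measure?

Dilated time Δt = 61.72 minutes
γ = 1/√(1 - 0.608²) = 1.2595
Δt₀ = Δt/γ = 61.72/1.2595 = 49.00 minutes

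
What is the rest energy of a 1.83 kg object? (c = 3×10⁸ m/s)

c² = (3×10⁸)² = 9.000×10¹⁶ m²/s²
E₀ = mc² = 1.83 × 9.000×10¹⁶ = 1.647×10¹⁷ J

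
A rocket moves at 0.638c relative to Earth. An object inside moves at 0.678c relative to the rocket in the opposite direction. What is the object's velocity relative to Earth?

Object's velocity in rocket frame is u' = -0.678c
u = (u' + v)/(1 + u'v/c²) = (v - 0.678)/(1 - 0.678·v/c²)
Numerator: 0.638 - 0.678 = -0.04
Denominator: 1 - 0.432564 = 0.567436
u = -0.04/0.567436 = -0.07049c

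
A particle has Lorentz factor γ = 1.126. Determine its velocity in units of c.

From γ = 1/√(1 - v²/c²):
1/γ² = 1/1.126² = 0.7887
v²/c² = 1 - 0.7887 = 0.2113
v/c = √(0.2113) = 0.4597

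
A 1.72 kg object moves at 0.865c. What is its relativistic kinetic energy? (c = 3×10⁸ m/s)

γ = 1/√(1 - 0.865²) = 1.9929
γ - 1 = 0.9929
KE = (γ-1)mc² = 0.9929 × 1.72 × (3×10⁸)² = 1.537×10¹⁷ J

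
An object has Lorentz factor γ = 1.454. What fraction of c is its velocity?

From γ = 1/√(1 - v²/c²):
1/γ² = 1/1.454² = 0.4730
v²/c² = 1 - 0.4730 = 0.5270
v/c = √(0.5270) = 0.7259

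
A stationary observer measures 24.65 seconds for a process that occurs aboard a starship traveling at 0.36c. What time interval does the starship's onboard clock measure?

Dilated time Δt = 24.65 seconds
γ = 1/√(1 - 0.36²) = 1.0719
Δt₀ = Δt/γ = 24.65/1.0719 = 23.00 seconds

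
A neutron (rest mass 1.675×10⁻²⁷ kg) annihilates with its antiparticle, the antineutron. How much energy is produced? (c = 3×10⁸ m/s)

Both particles have the same rest mass, so total mass = 2m
E = 2m·c² = 2 × 1.675×10⁻²⁷ × (3×10⁸)²
= 2 × 1.675×10⁻²⁷ × 9×10¹⁶
= 3.015×10⁻¹⁰ J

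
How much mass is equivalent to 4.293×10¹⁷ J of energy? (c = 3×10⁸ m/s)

From E = mc², we get m = E/c²
c² = (3×10⁸)² = 9×10¹⁶ m²/s²
m = 4.293×10¹⁷ / 9×10¹⁶ = 4.770 kg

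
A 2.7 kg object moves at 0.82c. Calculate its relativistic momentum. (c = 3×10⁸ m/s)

γ = 1/√(1 - 0.82²) = 1.747
v = 0.82 × 3×10⁸ = 2.460×10⁸ m/s
p = γmv = 1.747 × 2.7 × 2.460×10⁸ = 1.160×10⁹ kg·m/s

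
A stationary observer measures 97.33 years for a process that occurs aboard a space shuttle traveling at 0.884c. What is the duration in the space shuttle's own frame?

Dilated time Δt = 97.33 years
γ = 1/√(1 - 0.884²) = 2.139
Δt₀ = Δt/γ = 97.33/2.139 = 45.50 years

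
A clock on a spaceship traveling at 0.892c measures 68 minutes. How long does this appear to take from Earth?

Proper time Δt₀ = 68 minutes
γ = 1/√(1 - 0.892²) = 2.212
Δt = γΔt₀ = 2.212 × 68 = 150.4 minutes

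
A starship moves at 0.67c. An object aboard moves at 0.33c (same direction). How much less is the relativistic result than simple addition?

Classical: u' + v = 0.33 + 0.67 = 1c
Relativistic: u = (0.33 + 0.67)/(1 + 0.2211) = 1/1.2211 = 0.8189c
Difference: 1 - 0.8189 = 0.1811c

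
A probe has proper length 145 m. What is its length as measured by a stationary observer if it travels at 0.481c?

Proper length L₀ = 145 m
γ = 1/√(1 - 0.481²) = 1.141
L = L₀/γ = 145/1.141 = 127.1 m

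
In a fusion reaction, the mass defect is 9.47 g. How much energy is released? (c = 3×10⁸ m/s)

Convert mass defect: Δm = 9.47 g = 0.00947 kg
E = Δm·c² = 0.00947 × (3×10⁸)²
= 0.00947 × 9×10¹⁶ = 8.523×10¹⁴ J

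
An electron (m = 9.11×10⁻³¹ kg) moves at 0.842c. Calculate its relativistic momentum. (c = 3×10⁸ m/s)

γ = 1/√(1 - 0.842²) = 1.854
v = 0.842 × 3×10⁸ = 2.526×10⁸ m/s
p = γmv = 1.854 × 9.11×10⁻³¹ × 2.526×10⁸ = 4.266×10⁻²² kg·m/s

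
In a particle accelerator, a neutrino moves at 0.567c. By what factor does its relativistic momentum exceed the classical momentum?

p_rel = γmv, p_class = mv
Ratio = γ = 1/√(1 - 0.567²)
= 1/√(0.678511) = 1.214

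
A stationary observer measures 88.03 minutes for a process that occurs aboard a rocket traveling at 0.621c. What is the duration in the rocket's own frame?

Dilated time Δt = 88.03 minutes
γ = 1/√(1 - 0.621²) = 1.2758
Δt₀ = Δt/γ = 88.03/1.2758 = 69.00 minutes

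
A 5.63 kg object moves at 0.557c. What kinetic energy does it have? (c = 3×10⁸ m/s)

γ = 1/√(1 - 0.557²) = 1.2041
γ - 1 = 0.2041
KE = (γ-1)mc² = 0.2041 × 5.63 × (3×10⁸)² = 1.034×10¹⁷ J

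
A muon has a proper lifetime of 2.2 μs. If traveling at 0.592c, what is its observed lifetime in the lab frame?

Proper lifetime τ₀ = 2.2 μs
γ = 1/√(1 - 0.592²) = 1.241
τ = γτ₀ = 1.241 × 2.2 μs = 2.730 μs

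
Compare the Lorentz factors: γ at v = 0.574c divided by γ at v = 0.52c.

γ₁ = 1/√(1 - 0.574²) = 1.221
γ₂ = 1/√(1 - 0.52²) = 1.171
γ₁/γ₂ = 1.221/1.171 = 1.043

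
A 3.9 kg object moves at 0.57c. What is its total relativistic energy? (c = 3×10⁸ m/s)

γ = 1/√(1 - 0.57²) = 1.217
mc² = 3.9 × (3×10⁸)² = 3.510×10¹⁷ J
E = γmc² = 1.217 × 3.510×10¹⁷ = 4.272×10¹⁷ J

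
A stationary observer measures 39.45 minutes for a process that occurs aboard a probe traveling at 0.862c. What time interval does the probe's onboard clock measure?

Dilated time Δt = 39.45 minutes
γ = 1/√(1 - 0.862²) = 1.9727
Δt₀ = Δt/γ = 39.45/1.9727 = 20.00 minutes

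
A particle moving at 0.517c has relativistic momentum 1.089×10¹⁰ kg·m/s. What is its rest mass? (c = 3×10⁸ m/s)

γ = 1/√(1 - 0.517²) = 1.1682
v = 0.517 × 3×10⁸ = 1.551×10⁸ m/s
m = p/(γv) = 1.089×10¹⁰/(1.1682 × 1.551×10⁸) = 60.10 kg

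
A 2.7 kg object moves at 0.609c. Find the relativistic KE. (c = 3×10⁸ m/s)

γ = 1/√(1 - 0.609²) = 1.2608
γ - 1 = 0.2608
KE = (γ-1)mc² = 0.2608 × 2.7 × (3×10⁸)² = 6.337×10¹⁶ J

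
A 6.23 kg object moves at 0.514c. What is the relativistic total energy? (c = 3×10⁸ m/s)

γ = 1/√(1 - 0.514²) = 1.1658
mc² = 6.23 × (3×10⁸)² = 5.607×10¹⁷ J
E = γmc² = 1.1658 × 5.607×10¹⁷ = 6.537×10¹⁷ J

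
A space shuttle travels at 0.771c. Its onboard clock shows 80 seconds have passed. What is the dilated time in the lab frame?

Proper time Δt₀ = 80 seconds
γ = 1/√(1 - 0.771²) = 1.570
Δt = γΔt₀ = 1.570 × 80 = 125.6 seconds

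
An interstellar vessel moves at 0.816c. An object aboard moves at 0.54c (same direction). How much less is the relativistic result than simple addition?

Classical: u' + v = 0.54 + 0.816 = 1.356c
Relativistic: u = (0.54 + 0.816)/(1 + 0.44064) = 1.356/1.44064 = 0.9412c
Difference: 1.356 - 0.9412 = 0.4148c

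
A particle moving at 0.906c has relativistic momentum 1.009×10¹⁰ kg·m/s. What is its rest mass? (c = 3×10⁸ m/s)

γ = 1/√(1 - 0.906²) = 2.363
v = 0.906 × 3×10⁸ = 2.718×10⁸ m/s
m = p/(γv) = 1.009×10¹⁰/(2.363 × 2.718×10⁸) = 15.71 kg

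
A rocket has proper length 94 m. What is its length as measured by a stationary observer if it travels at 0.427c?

Proper length L₀ = 94 m
γ = 1/√(1 - 0.427²) = 1.1059
L = L₀/γ = 94/1.1059 = 85.00 m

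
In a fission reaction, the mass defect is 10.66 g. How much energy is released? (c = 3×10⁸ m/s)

Convert mass defect: Δm = 10.66 g = 0.01066 kg
E = Δm·c² = 0.01066 × (3×10⁸)²
= 0.01066 × 9×10¹⁶ = 9.594×10¹⁴ J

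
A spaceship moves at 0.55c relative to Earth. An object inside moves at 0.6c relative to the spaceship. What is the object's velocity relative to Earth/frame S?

u = (u' + v)/(1 + u'v/c²)
Numerator: 0.6 + 0.55 = 1.15
Denominator: 1 + 0.33 = 1.33
u = 1.15/1.33 = 0.8647c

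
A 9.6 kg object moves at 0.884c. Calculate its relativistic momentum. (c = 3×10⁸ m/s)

γ = 1/√(1 - 0.884²) = 2.139
v = 0.884 × 3×10⁸ = 2.652×10⁸ m/s
p = γmv = 2.139 × 9.6 × 2.652×10⁸ = 5.446×10⁹ kg·m/s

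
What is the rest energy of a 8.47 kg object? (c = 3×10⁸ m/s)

c² = (3×10⁸)² = 9.000×10¹⁶ m²/s²
E₀ = mc² = 8.47 × 9.000×10¹⁶ = 7.623×10¹⁷ J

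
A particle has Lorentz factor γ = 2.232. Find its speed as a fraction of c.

From γ = 1/√(1 - v²/c²):
1/γ² = 1/2.232² = 0.2007
v²/c² = 1 - 0.2007 = 0.7993
v/c = √(0.7993) = 0.8940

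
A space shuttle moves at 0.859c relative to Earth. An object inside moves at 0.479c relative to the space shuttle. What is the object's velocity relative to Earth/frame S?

u = (u' + v)/(1 + u'v/c²)
Numerator: 0.479 + 0.859 = 1.338
Denominator: 1 + 0.411461 = 1.411461
u = 1.338/1.411461 = 0.9480c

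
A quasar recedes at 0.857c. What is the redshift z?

β = 0.857
(1+β)/(1-β) = 1.857/0.143 = 12.99
√(12.99) = 3.604
z = 3.604 - 1 = 2.604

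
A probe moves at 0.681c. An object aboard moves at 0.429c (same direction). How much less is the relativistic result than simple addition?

Classical: u' + v = 0.429 + 0.681 = 1.11c
Relativistic: u = (0.429 + 0.681)/(1 + 0.292149) = 1.11/1.292149 = 0.8590c
Difference: 1.11 - 0.8590 = 0.2510c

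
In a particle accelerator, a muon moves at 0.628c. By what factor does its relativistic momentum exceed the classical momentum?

p_rel = γmv, p_class = mv
Ratio = γ = 1/√(1 - 0.628²)
= 1/√(0.605616) = 1.285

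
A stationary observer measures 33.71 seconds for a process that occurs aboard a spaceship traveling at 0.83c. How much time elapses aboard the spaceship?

Dilated time Δt = 33.71 seconds
γ = 1/√(1 - 0.83²) = 1.793
Δt₀ = Δt/γ = 33.71/1.793 = 18.80 seconds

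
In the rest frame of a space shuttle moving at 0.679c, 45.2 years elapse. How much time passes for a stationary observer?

Proper time Δt₀ = 45.2 years
γ = 1/√(1 - 0.679²) = 1.3621
Δt = γΔt₀ = 1.3621 × 45.2 = 61.57 years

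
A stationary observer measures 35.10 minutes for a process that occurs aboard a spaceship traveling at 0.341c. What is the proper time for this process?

Dilated time Δt = 35.10 minutes
γ = 1/√(1 - 0.341²) = 1.06376
Δt₀ = Δt/γ = 35.10/1.06376 = 33.00 minutes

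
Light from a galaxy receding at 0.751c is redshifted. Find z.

β = 0.751
(1+β)/(1-β) = 1.751/0.249 = 7.032
√(7.032) = 2.652
z = 2.652 - 1 = 1.652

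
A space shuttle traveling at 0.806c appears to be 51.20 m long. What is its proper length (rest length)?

Contracted length L = 51.20 m
γ = 1/√(1 - 0.806²) = 1.6894
L₀ = γL = 1.6894 × 51.20 = 86.50 m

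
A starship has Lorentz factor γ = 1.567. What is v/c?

From γ = 1/√(1 - v²/c²):
1/γ² = 1/1.567² = 0.4073
v²/c² = 1 - 0.4073 = 0.5927
v/c = √(0.5927) = 0.7699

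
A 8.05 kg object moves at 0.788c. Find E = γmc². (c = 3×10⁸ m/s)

γ = 1/√(1 - 0.788²) = 1.624
mc² = 8.05 × (3×10⁸)² = 7.245×10¹⁷ J
E = γmc² = 1.624 × 7.245×10¹⁷ = 1.177×10¹⁸ J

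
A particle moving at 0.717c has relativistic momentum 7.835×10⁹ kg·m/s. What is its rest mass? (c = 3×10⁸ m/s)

γ = 1/√(1 - 0.717²) = 1.4346
v = 0.717 × 3×10⁸ = 2.151×10⁸ m/s
m = p/(γv) = 7.835×10⁹/(1.4346 × 2.151×10⁸) = 25.39 kg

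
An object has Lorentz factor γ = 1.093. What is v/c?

From γ = 1/√(1 - v²/c²):
1/γ² = 1/1.093² = 0.837066
v²/c² = 1 - 0.837066 = 0.162934
v/c = √(0.162934) = 0.4037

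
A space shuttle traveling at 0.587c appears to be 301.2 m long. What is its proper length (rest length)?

Contracted length L = 301.2 m
γ = 1/√(1 - 0.587²) = 1.235
L₀ = γL = 1.235 × 301.2 = 372.0 m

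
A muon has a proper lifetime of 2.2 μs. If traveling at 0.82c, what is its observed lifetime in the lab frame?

Proper lifetime τ₀ = 2.2 μs
γ = 1/√(1 - 0.82²) = 1.7471
τ = γτ₀ = 1.7471 × 2.2 μs = 3.844 μs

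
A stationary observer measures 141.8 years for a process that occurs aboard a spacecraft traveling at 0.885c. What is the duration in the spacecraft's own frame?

Dilated time Δt = 141.8 years
γ = 1/√(1 - 0.885²) = 2.1478
Δt₀ = Δt/γ = 141.8/2.1478 = 66.02 years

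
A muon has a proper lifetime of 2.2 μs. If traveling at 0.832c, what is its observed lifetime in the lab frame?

Proper lifetime τ₀ = 2.2 μs
γ = 1/√(1 - 0.832²) = 1.8025
τ = γτ₀ = 1.8025 × 2.2 μs = 3.966 μs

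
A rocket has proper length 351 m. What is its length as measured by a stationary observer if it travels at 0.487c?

Proper length L₀ = 351 m
γ = 1/√(1 - 0.487²) = 1.145
L = L₀/γ = 351/1.145 = 306.6 m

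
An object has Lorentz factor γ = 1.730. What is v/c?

From γ = 1/√(1 - v²/c²):
1/γ² = 1/1.730² = 0.3341
v²/c² = 1 - 0.3341 = 0.6659
v/c = √(0.6659) = 0.8160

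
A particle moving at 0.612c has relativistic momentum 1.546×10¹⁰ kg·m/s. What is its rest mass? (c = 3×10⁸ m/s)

γ = 1/√(1 - 0.612²) = 1.26445
v = 0.612 × 3×10⁸ = 1.836×10⁸ m/s
m = p/(γv) = 1.546×10¹⁰/(1.26445 × 1.836×10⁸) = 66.59 kg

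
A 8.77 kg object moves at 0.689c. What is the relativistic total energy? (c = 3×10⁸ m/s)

γ = 1/√(1 - 0.689²) = 1.380
mc² = 8.77 × (3×10⁸)² = 7.893×10¹⁷ J
E = γmc² = 1.380 × 7.893×10¹⁷ = 1.089×10¹⁸ J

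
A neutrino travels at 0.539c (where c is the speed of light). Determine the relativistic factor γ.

v/c = 0.539, so (v/c)² = 0.290521
1 - (v/c)² = 0.709479
γ = 1/√(0.709479) = 1.187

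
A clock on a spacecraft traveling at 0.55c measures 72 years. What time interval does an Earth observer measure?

Proper time Δt₀ = 72 years
γ = 1/√(1 - 0.55²) = 1.1974
Δt = γΔt₀ = 1.1974 × 72 = 86.21 years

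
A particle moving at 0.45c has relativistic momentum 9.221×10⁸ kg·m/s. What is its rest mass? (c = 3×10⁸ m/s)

γ = 1/√(1 - 0.45²) = 1.1198
v = 0.45 × 3×10⁸ = 1.350×10⁸ m/s
m = p/(γv) = 9.221×10⁸/(1.1198 × 1.350×10⁸) = 6.100 kg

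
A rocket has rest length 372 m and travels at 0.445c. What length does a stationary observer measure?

Proper length L₀ = 372 m
γ = 1/√(1 - 0.445²) = 1.1167
L = L₀/γ = 372/1.1167 = 333.1 m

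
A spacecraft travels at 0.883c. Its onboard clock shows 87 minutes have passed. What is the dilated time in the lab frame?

Proper time Δt₀ = 87 minutes
γ = 1/√(1 - 0.883²) = 2.131
Δt = γΔt₀ = 2.131 × 87 = 185.4 minutes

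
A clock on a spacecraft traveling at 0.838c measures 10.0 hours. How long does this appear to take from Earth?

Proper time Δt₀ = 10.0 hours
γ = 1/√(1 - 0.838²) = 1.833
Δt = γΔt₀ = 1.833 × 10.0 = 18.33 hours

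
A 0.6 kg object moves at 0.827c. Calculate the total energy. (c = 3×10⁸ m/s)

γ = 1/√(1 - 0.827²) = 1.7787
mc² = 0.6 × (3×10⁸)² = 5.400×10¹⁶ J
E = γmc² = 1.7787 × 5.400×10¹⁶ = 9.605×10¹⁶ J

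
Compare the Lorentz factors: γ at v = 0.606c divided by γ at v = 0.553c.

γ₁ = 1/√(1 - 0.606²) = 1.2571
γ₂ = 1/√(1 - 0.553²) = 1.2002
γ₁/γ₂ = 1.2571/1.2002 = 1.047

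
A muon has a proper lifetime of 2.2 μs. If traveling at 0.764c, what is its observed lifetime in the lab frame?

Proper lifetime τ₀ = 2.2 μs
γ = 1/√(1 - 0.764²) = 1.550
τ = γτ₀ = 1.550 × 2.2 μs = 3.410 μs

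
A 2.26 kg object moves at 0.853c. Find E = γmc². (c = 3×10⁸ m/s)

γ = 1/√(1 - 0.853²) = 1.916
mc² = 2.26 × (3×10⁸)² = 2.034×10¹⁷ J
E = γmc² = 1.916 × 2.034×10¹⁷ = 3.897×10¹⁷ J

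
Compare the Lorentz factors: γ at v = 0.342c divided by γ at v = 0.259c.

γ₁ = 1/√(1 - 0.342²) = 1.064
γ₂ = 1/√(1 - 0.259²) = 1.035
γ₁/γ₂ = 1.064/1.035 = 1.028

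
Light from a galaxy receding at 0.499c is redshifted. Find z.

β = 0.499
(1+β)/(1-β) = 1.499/0.501 = 2.992
√(2.992) = 1.7297
z = 1.7297 - 1 = 0.7297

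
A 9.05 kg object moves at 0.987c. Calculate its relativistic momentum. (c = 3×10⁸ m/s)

γ = 1/√(1 - 0.987²) = 6.222
v = 0.987 × 3×10⁸ = 2.961×10⁸ m/s
p = γmv = 6.222 × 9.05 × 2.961×10⁸ = 1.667×10¹⁰ kg·m/s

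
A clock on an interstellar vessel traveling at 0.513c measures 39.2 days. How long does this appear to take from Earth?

Proper time Δt₀ = 39.2 days
γ = 1/√(1 - 0.513²) = 1.165
Δt = γΔt₀ = 1.165 × 39.2 = 45.67 days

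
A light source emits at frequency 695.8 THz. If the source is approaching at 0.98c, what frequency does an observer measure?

β = v/c = 0.98
(1+β)/(1-β) = 1.98/0.02 = 99.00
Doppler factor = √(99.00) = 9.950
f_obs = 695.8 × 9.950 = 6923 THz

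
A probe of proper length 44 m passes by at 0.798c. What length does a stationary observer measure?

Proper length L₀ = 44 m
γ = 1/√(1 - 0.798²) = 1.659
L = L₀/γ = 44/1.659 = 26.52 m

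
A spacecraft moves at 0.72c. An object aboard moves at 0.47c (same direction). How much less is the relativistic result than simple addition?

Classical: u' + v = 0.47 + 0.72 = 1.19c
Relativistic: u = (0.47 + 0.72)/(1 + 0.3384) = 1.19/1.3384 = 0.8891c
Difference: 1.19 - 0.8891 = 0.3009c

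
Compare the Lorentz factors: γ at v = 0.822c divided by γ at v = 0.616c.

γ₁ = 1/√(1 - 0.822²) = 1.7560
γ₂ = 1/√(1 - 0.616²) = 1.2694
γ₁/γ₂ = 1.7560/1.2694 = 1.383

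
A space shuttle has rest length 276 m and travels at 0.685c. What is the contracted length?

Proper length L₀ = 276 m
γ = 1/√(1 - 0.685²) = 1.3726
L = L₀/γ = 276/1.3726 = 201.1 m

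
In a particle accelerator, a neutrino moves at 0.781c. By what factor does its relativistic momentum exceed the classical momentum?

p_rel = γmv, p_class = mv
Ratio = γ = 1/√(1 - 0.781²)
= 1/√(0.390039) = 1.601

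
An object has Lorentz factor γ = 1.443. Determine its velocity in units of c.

From γ = 1/√(1 - v²/c²):
1/γ² = 1/1.443² = 0.48025
v²/c² = 1 - 0.48025 = 0.51975
v/c = √(0.51975) = 0.7209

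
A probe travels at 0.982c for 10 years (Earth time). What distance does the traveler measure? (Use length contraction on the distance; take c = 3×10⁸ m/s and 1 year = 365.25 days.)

Earth distance: d = v × t = 0.982c × 10 yr = 9.297×10¹⁶ m
γ = 5.294
d' = d/γ = 9.297×10¹⁶/5.294 = 1.756×10¹⁶ m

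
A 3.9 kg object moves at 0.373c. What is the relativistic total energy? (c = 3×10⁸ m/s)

γ = 1/√(1 - 0.373²) = 1.0778
mc² = 3.9 × (3×10⁸)² = 3.510×10¹⁷ J
E = γmc² = 1.0778 × 3.510×10¹⁷ = 3.783×10¹⁷ J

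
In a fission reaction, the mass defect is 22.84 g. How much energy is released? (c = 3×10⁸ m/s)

Convert mass defect: Δm = 22.84 g = 0.02284 kg
E = Δm·c² = 0.02284 × (3×10⁸)²
= 0.02284 × 9×10¹⁶ = 2.056×10¹⁵ J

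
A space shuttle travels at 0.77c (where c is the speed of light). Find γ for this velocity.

v/c = 0.77, so (v/c)² = 0.5929
1 - (v/c)² = 0.4071
γ = 1/√(0.4071) = 1.567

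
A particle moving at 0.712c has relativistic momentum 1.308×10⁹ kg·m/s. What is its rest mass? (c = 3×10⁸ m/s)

γ = 1/√(1 - 0.712²) = 1.424
v = 0.712 × 3×10⁸ = 2.136×10⁸ m/s
m = p/(γv) = 1.308×10⁹/(1.424 × 2.136×10⁸) = 4.300 kg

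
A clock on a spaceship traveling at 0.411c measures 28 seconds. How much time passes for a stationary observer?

Proper time Δt₀ = 28 seconds
γ = 1/√(1 - 0.411²) = 1.0969
Δt = γΔt₀ = 1.0969 × 28 = 30.71 seconds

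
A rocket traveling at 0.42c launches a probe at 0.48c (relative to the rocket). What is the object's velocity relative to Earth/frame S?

u = (u' + v)/(1 + u'v/c²)
Numerator: 0.48 + 0.42 = 0.9
Denominator: 1 + 0.2016 = 1.2016
u = 0.9/1.2016 = 0.7490c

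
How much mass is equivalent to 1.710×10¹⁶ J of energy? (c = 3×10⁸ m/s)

From E = mc², we get m = E/c²
c² = (3×10⁸)² = 9×10¹⁶ m²/s²
m = 1.710×10¹⁶ / 9×10¹⁶ = 0.1900 kg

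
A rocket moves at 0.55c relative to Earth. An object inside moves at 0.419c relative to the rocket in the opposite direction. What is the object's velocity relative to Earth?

Object's velocity in rocket frame is u' = -0.419c
u = (u' + v)/(1 + u'v/c²) = (v - 0.419)/(1 - 0.419·v/c²)
Numerator: 0.55 - 0.419 = 0.131
Denominator: 1 - 0.23045 = 0.76955
u = 0.131/0.76955 = 0.1702c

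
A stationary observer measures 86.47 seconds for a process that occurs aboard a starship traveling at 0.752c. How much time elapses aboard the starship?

Dilated time Δt = 86.47 seconds
γ = 1/√(1 - 0.752²) = 1.517
Δt₀ = Δt/γ = 86.47/1.517 = 57.00 seconds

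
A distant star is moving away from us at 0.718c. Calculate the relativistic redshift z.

β = 0.718
(1+β)/(1-β) = 1.718/0.282 = 6.092
√(6.092) = 2.468
z = 2.468 - 1 = 1.468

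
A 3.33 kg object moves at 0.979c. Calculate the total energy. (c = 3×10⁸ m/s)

γ = 1/√(1 - 0.979²) = 4.905
mc² = 3.33 × (3×10⁸)² = 2.997×10¹⁷ J
E = γmc² = 4.905 × 2.997×10¹⁷ = 1.470×10¹⁸ J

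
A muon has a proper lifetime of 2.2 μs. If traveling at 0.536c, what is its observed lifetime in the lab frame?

Proper lifetime τ₀ = 2.2 μs
γ = 1/√(1 - 0.536²) = 1.1845
τ = γτ₀ = 1.1845 × 2.2 μs = 2.606 μs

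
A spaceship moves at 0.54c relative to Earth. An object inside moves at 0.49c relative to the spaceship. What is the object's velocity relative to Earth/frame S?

u = (u' + v)/(1 + u'v/c²)
Numerator: 0.49 + 0.54 = 1.03
Denominator: 1 + 0.2646 = 1.2646
u = 1.03/1.2646 = 0.8145c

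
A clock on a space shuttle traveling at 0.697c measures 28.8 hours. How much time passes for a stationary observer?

Proper time Δt₀ = 28.8 hours
γ = 1/√(1 - 0.697²) = 1.3946
Δt = γΔt₀ = 1.3946 × 28.8 = 40.16 hours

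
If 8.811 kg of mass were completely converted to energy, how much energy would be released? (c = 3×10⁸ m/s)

Using E = mc²:
c² = (3×10⁸)² = 9×10¹⁶ m²/s²
E = 8.811 × 9×10¹⁶ = 7.930×10¹⁷ J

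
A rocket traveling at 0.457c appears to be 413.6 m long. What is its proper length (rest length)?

Contracted length L = 413.6 m
γ = 1/√(1 - 0.457²) = 1.1243
L₀ = γL = 1.1243 × 413.6 = 465.0 m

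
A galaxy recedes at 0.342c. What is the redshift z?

β = 0.342
(1+β)/(1-β) = 1.342/0.658 = 2.0395
√(2.0395) = 1.4281
z = 1.4281 - 1 = 0.4281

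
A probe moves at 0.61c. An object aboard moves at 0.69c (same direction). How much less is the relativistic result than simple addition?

Classical: u' + v = 0.69 + 0.61 = 1.3c
Relativistic: u = (0.69 + 0.61)/(1 + 0.4209) = 1.3/1.4209 = 0.9149c
Difference: 1.3 - 0.9149 = 0.3851c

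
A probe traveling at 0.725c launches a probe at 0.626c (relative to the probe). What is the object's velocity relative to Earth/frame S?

u = (u' + v)/(1 + u'v/c²)
Numerator: 0.626 + 0.725 = 1.351
Denominator: 1 + 0.45385 = 1.45385
u = 1.351/1.45385 = 0.9293c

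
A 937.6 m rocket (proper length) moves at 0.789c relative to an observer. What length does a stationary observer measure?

Proper length L₀ = 937.6 m
γ = 1/√(1 - 0.789²) = 1.6276
L = L₀/γ = 937.6/1.6276 = 576.1 m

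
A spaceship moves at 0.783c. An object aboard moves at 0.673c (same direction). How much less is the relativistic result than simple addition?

Classical: u' + v = 0.673 + 0.783 = 1.456c
Relativistic: u = (0.673 + 0.783)/(1 + 0.526959) = 1.456/1.526959 = 0.9535c
Difference: 1.456 - 0.9535 = 0.5025c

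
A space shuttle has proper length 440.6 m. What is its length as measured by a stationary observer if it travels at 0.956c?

Proper length L₀ = 440.6 m
γ = 1/√(1 - 0.956²) = 3.4087
L = L₀/γ = 440.6/3.4087 = 129.3 m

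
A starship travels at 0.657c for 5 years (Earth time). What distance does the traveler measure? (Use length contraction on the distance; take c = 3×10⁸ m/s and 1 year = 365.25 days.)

Earth distance: d = v × t = 0.657c × 5 yr = 3.110×10¹⁶ m
γ = 1.326
d' = d/γ = 3.110×10¹⁶/1.326 = 2.345×10¹⁶ m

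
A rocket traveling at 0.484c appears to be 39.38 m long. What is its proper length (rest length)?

Contracted length L = 39.38 m
γ = 1/√(1 - 0.484²) = 1.1428
L₀ = γL = 1.1428 × 39.38 = 45.00 m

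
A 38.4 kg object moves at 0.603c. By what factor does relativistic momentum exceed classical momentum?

p_rel = γmv, p_class = mv
Ratio = γ = 1/√(1 - 0.603²) = 1.254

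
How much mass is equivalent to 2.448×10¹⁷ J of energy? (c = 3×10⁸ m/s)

From E = mc², we get m = E/c²
c² = (3×10⁸)² = 9×10¹⁶ m²/s²
m = 2.448×10¹⁷ / 9×10¹⁶ = 2.720 kg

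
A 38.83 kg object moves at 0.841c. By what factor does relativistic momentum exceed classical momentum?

p_rel = γmv, p_class = mv
Ratio = γ = 1/√(1 - 0.841²) = 1.848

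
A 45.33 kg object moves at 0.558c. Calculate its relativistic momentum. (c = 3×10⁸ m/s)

γ = 1/√(1 - 0.558²) = 1.205
v = 0.558 × 3×10⁸ = 1.674×10⁸ m/s
p = γmv = 1.205 × 45.33 × 1.674×10⁸ = 9.144×10⁹ kg·m/s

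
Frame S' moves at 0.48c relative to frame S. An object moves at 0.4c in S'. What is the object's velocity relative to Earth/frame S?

u = (u' + v)/(1 + u'v/c²)
Numerator: 0.4 + 0.48 = 0.88
Denominator: 1 + 0.192 = 1.192
u = 0.88/1.192 = 0.7383c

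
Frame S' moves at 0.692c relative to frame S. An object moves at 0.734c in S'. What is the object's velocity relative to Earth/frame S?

u = (u' + v)/(1 + u'v/c²)
Numerator: 0.734 + 0.692 = 1.426
Denominator: 1 + 0.507928 = 1.507928
u = 1.426/1.507928 = 0.9457c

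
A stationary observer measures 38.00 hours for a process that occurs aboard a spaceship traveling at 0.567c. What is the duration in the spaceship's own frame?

Dilated time Δt = 38.00 hours
γ = 1/√(1 - 0.567²) = 1.214
Δt₀ = Δt/γ = 38.00/1.214 = 31.30 hours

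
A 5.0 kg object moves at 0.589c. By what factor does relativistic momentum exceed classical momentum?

p_rel = γmv, p_class = mv
Ratio = γ = 1/√(1 - 0.589²) = 1.237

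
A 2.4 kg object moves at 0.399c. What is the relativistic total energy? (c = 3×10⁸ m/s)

γ = 1/√(1 - 0.399²) = 1.0906
mc² = 2.4 × (3×10⁸)² = 2.160×10¹⁷ J
E = γmc² = 1.0906 × 2.160×10¹⁷ = 2.356×10¹⁷ J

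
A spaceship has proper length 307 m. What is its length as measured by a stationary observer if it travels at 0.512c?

Proper length L₀ = 307 m
γ = 1/√(1 - 0.512²) = 1.164
L = L₀/γ = 307/1.164 = 263.7 m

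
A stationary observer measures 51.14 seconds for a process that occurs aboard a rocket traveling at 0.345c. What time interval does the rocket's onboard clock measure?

Dilated time Δt = 51.14 seconds
γ = 1/√(1 - 0.345²) = 1.0654
Δt₀ = Δt/γ = 51.14/1.0654 = 48.00 seconds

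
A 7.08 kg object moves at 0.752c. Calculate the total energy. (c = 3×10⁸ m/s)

γ = 1/√(1 - 0.752²) = 1.5171
mc² = 7.08 × (3×10⁸)² = 6.372×10¹⁷ J
E = γmc² = 1.5171 × 6.372×10¹⁷ = 9.667×10¹⁷ J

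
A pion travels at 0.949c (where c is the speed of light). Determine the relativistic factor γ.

v/c = 0.949, so (v/c)² = 0.900601
1 - (v/c)² = 0.099399
γ = 1/√(0.099399) = 3.172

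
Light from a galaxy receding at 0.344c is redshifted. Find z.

β = 0.344
(1+β)/(1-β) = 1.344/0.656 = 2.049
√(2.049) = 1.4314
z = 1.4314 - 1 = 0.4314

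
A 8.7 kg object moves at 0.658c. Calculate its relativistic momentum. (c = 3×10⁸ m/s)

γ = 1/√(1 - 0.658²) = 1.328
v = 0.658 × 3×10⁸ = 1.974×10⁸ m/s
p = γmv = 1.328 × 8.7 × 1.974×10⁸ = 2.281×10⁹ kg·m/s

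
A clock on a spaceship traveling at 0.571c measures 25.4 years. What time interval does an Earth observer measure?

Proper time Δt₀ = 25.4 years
γ = 1/√(1 - 0.571²) = 1.218
Δt = γΔt₀ = 1.218 × 25.4 = 30.94 years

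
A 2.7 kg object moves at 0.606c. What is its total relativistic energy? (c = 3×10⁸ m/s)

γ = 1/√(1 - 0.606²) = 1.257
mc² = 2.7 × (3×10⁸)² = 2.430×10¹⁷ J
E = γmc² = 1.257 × 2.430×10¹⁷ = 3.055×10¹⁷ J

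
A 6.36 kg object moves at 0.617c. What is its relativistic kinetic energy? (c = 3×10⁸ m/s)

γ = 1/√(1 - 0.617²) = 1.27071
γ - 1 = 0.27071
KE = (γ-1)mc² = 0.27071 × 6.36 × (3×10⁸)² = 1.550×10¹⁷ J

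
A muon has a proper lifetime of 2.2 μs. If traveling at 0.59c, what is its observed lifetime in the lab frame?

Proper lifetime τ₀ = 2.2 μs
γ = 1/√(1 - 0.59²) = 1.2385
τ = γτ₀ = 1.2385 × 2.2 μs = 2.725 μs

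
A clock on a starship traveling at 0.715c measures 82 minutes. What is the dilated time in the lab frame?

Proper time Δt₀ = 82 minutes
γ = 1/√(1 - 0.715²) = 1.430
Δt = γΔt₀ = 1.430 × 82 = 117.3 minutes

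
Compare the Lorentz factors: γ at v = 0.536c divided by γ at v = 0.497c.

γ₁ = 1/√(1 - 0.536²) = 1.1845
γ₂ = 1/√(1 - 0.497²) = 1.1524
γ₁/γ₂ = 1.1845/1.1524 = 1.028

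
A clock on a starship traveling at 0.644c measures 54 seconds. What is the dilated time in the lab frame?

Proper time Δt₀ = 54 seconds
γ = 1/√(1 - 0.644²) = 1.30715
Δt = γΔt₀ = 1.30715 × 54 = 70.59 seconds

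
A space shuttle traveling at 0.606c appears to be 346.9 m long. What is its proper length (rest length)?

Contracted length L = 346.9 m
γ = 1/√(1 - 0.606²) = 1.257
L₀ = γL = 1.257 × 346.9 = 436.1 m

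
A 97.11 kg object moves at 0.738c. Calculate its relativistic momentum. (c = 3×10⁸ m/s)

γ = 1/√(1 - 0.738²) = 1.482
v = 0.738 × 3×10⁸ = 2.214×10⁸ m/s
p = γmv = 1.482 × 97.11 × 2.214×10⁸ = 3.186×10¹⁰ kg·m/s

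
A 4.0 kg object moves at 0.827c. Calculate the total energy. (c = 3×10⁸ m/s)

γ = 1/√(1 - 0.827²) = 1.7787
mc² = 4.0 × (3×10⁸)² = 3.600×10¹⁷ J
E = γmc² = 1.7787 × 3.600×10¹⁷ = 6.403×10¹⁷ J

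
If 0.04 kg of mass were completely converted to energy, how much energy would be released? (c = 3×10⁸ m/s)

Using E = mc²:
c² = (3×10⁸)² = 9×10¹⁶ m²/s²
E = 0.04 × 9×10¹⁶ = 3.600×10¹⁵ J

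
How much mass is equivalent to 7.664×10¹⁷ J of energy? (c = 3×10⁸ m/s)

From E = mc², we get m = E/c²
c² = (3×10⁸)² = 9×10¹⁶ m²/s²
m = 7.664×10¹⁷ / 9×10¹⁶ = 8.516 kg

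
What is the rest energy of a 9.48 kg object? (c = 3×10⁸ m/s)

c² = (3×10⁸)² = 9.000×10¹⁶ m²/s²
E₀ = mc² = 9.48 × 9.000×10¹⁶ = 8.532×10¹⁷ J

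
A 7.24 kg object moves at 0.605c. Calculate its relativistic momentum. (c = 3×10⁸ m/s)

γ = 1/√(1 - 0.605²) = 1.256
v = 0.605 × 3×10⁸ = 1.815×10⁸ m/s
p = γmv = 1.256 × 7.24 × 1.815×10⁸ = 1.650×10⁹ kg·m/s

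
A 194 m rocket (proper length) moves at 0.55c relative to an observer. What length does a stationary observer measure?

Proper length L₀ = 194 m
γ = 1/√(1 - 0.55²) = 1.1974
L = L₀/γ = 194/1.1974 = 162.0 m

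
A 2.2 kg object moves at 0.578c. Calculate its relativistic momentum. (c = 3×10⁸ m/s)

γ = 1/√(1 - 0.578²) = 1.2254
v = 0.578 × 3×10⁸ = 1.734×10⁸ m/s
p = γmv = 1.2254 × 2.2 × 1.734×10⁸ = 4.675×10⁸ kg·m/s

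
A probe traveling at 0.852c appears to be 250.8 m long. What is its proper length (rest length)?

Contracted length L = 250.8 m
γ = 1/√(1 - 0.852²) = 1.910
L₀ = γL = 1.910 × 250.8 = 479.0 m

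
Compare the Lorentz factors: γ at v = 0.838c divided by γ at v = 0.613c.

γ₁ = 1/√(1 - 0.838²) = 1.833
γ₂ = 1/√(1 - 0.613²) = 1.266
γ₁/γ₂ = 1.833/1.266 = 1.448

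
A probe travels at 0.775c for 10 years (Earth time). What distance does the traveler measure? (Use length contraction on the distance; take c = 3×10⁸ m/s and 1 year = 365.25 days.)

Earth distance: d = v × t = 0.775c × 10 yr = 7.3371×10¹⁶ m
γ = 1.5824
d' = d/γ = 7.3371×10¹⁶/1.5824 = 4.637×10¹⁶ m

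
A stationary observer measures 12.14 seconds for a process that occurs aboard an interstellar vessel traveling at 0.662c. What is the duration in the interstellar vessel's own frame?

Dilated time Δt = 12.14 seconds
γ = 1/√(1 - 0.662²) = 1.3342
Δt₀ = Δt/γ = 12.14/1.3342 = 9.099 seconds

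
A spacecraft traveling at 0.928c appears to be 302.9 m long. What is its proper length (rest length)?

Contracted length L = 302.9 m
γ = 1/√(1 - 0.928²) = 2.684
L₀ = γL = 2.684 × 302.9 = 813.0 m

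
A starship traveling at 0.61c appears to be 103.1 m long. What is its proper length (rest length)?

Contracted length L = 103.1 m
γ = 1/√(1 - 0.61²) = 1.262
L₀ = γL = 1.262 × 103.1 = 130.1 m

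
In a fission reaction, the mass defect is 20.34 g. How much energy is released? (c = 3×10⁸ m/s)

Convert mass defect: Δm = 20.34 g = 0.02034 kg
E = Δm·c² = 0.02034 × (3×10⁸)²
= 0.02034 × 9×10¹⁶ = 1.831×10¹⁵ J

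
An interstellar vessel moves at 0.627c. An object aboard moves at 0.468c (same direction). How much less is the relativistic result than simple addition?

Classical: u' + v = 0.468 + 0.627 = 1.095c
Relativistic: u = (0.468 + 0.627)/(1 + 0.293436) = 1.095/1.293436 = 0.8466c
Difference: 1.095 - 0.8466 = 0.2484c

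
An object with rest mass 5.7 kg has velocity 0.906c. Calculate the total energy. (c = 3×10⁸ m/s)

γ = 1/√(1 - 0.906²) = 2.363
mc² = 5.7 × (3×10⁸)² = 5.130×10¹⁷ J
E = γmc² = 2.363 × 5.130×10¹⁷ = 1.212×10¹⁸ J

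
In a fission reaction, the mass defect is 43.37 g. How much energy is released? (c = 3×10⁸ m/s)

Convert mass defect: Δm = 43.37 g = 0.04337 kg
E = Δm·c² = 0.04337 × (3×10⁸)²
= 0.04337 × 9×10¹⁶ = 3.903×10¹⁵ J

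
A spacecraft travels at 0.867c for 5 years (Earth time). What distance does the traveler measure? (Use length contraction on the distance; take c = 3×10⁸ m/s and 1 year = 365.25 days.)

Earth distance: d = v × t = 0.867c × 5 yr = 4.104×10¹⁶ m
γ = 2.007
d' = d/γ = 4.104×10¹⁶/2.007 = 2.045×10¹⁶ m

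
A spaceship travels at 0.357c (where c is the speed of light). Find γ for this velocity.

v/c = 0.357, so (v/c)² = 0.127449
1 - (v/c)² = 0.872551
γ = 1/√(0.872551) = 1.071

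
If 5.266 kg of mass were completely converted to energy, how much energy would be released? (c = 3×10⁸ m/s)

Using E = mc²:
c² = (3×10⁸)² = 9×10¹⁶ m²/s²
E = 5.266 × 9×10¹⁶ = 4.739×10¹⁷ J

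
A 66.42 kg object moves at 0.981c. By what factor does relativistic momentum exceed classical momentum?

p_rel = γmv, p_class = mv
Ratio = γ = 1/√(1 - 0.981²) = 5.154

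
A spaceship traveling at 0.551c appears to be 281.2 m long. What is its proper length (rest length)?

Contracted length L = 281.2 m
γ = 1/√(1 - 0.551²) = 1.1983
L₀ = γL = 1.1983 × 281.2 = 337.0 m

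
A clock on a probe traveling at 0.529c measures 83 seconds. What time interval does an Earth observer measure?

Proper time Δt₀ = 83 seconds
γ = 1/√(1 - 0.529²) = 1.1784
Δt = γΔt₀ = 1.1784 × 83 = 97.81 seconds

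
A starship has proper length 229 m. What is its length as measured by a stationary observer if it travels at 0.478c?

Proper length L₀ = 229 m
γ = 1/√(1 - 0.478²) = 1.1385
L = L₀/γ = 229/1.1385 = 201.1 m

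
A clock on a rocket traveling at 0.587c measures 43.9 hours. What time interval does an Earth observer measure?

Proper time Δt₀ = 43.9 hours
γ = 1/√(1 - 0.587²) = 1.2352
Δt = γΔt₀ = 1.2352 × 43.9 = 54.23 hours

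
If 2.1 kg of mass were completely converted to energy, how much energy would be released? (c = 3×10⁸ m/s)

Using E = mc²:
c² = (3×10⁸)² = 9×10¹⁶ m²/s²
E = 2.1 × 9×10¹⁶ = 1.890×10¹⁷ J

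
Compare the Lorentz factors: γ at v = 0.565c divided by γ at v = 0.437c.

γ₁ = 1/√(1 - 0.565²) = 1.212
γ₂ = 1/√(1 - 0.437²) = 1.112
γ₁/γ₂ = 1.212/1.112 = 1.090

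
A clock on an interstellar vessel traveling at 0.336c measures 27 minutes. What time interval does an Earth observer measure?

Proper time Δt₀ = 27 minutes
γ = 1/√(1 - 0.336²) = 1.062
Δt = γΔt₀ = 1.062 × 27 = 28.67 minutes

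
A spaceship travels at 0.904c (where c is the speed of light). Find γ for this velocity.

v/c = 0.904, so (v/c)² = 0.817216
1 - (v/c)² = 0.182784
γ = 1/√(0.182784) = 2.339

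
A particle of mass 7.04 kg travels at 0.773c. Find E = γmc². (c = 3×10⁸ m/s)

γ = 1/√(1 - 0.773²) = 1.5763
mc² = 7.04 × (3×10⁸)² = 6.336×10¹⁷ J
E = γmc² = 1.5763 × 6.336×10¹⁷ = 9.987×10¹⁷ J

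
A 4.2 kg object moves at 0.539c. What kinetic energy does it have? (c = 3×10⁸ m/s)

γ = 1/√(1 - 0.539²) = 1.18722
γ - 1 = 0.18722
KE = (γ-1)mc² = 0.18722 × 4.2 × (3×10⁸)² = 7.077×10¹⁶ J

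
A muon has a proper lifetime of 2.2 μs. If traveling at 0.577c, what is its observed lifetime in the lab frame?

Proper lifetime τ₀ = 2.2 μs
γ = 1/√(1 - 0.577²) = 1.2244
τ = γτ₀ = 1.2244 × 2.2 μs = 2.694 μs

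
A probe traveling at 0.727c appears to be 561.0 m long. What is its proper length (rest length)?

Contracted length L = 561.0 m
γ = 1/√(1 - 0.727²) = 1.4564
L₀ = γL = 1.4564 × 561.0 = 817.0 m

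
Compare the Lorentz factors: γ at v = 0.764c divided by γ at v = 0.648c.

γ₁ = 1/√(1 - 0.764²) = 1.5499
γ₂ = 1/√(1 - 0.648²) = 1.3130
γ₁/γ₂ = 1.5499/1.3130 = 1.180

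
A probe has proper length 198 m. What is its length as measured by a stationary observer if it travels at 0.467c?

Proper length L₀ = 198 m
γ = 1/√(1 - 0.467²) = 1.131
L = L₀/γ = 198/1.131 = 175.1 m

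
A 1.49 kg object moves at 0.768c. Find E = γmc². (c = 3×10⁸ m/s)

γ = 1/√(1 - 0.768²) = 1.5614
mc² = 1.49 × (3×10⁸)² = 1.341×10¹⁷ J
E = γmc² = 1.5614 × 1.341×10¹⁷ = 2.094×10¹⁷ J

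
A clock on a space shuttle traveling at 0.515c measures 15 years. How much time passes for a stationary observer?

Proper time Δt₀ = 15 years
γ = 1/√(1 - 0.515²) = 1.1666
Δt = γΔt₀ = 1.1666 × 15 = 17.50 years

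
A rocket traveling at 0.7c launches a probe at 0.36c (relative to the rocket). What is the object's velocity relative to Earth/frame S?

u = (u' + v)/(1 + u'v/c²)
Numerator: 0.36 + 0.7 = 1.06
Denominator: 1 + 0.252 = 1.252
u = 1.06/1.252 = 0.8466c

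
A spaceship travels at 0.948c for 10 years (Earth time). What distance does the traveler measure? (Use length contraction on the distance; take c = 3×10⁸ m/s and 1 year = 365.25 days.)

Earth distance: d = v × t = 0.948c × 10 yr = 8.975×10¹⁶ m
γ = 3.142
d' = d/γ = 8.975×10¹⁶/3.142 = 2.856×10¹⁶ m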